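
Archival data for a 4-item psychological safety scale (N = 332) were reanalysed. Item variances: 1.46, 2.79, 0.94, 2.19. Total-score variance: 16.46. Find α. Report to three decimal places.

α = 0.736

ΣVar(i) = 1.46 + 2.79 + 0.94 + 2.19 = 7.38
α = (k/(k−1))·(1 − ΣVar(i)/σ²_total) = (4/3)·(1 − 7.38/16.46) = 0.736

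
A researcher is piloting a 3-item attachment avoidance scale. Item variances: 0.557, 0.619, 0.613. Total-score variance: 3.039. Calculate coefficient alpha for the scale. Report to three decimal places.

α = 0.617

sum of item variances = 0.557 + 0.619 + 0.613 = 1.789
α = (k/(k−1))·(1 − sum of item variances/σ²_T) = (3/2)·(1 − 1.789/3.039) = 0.617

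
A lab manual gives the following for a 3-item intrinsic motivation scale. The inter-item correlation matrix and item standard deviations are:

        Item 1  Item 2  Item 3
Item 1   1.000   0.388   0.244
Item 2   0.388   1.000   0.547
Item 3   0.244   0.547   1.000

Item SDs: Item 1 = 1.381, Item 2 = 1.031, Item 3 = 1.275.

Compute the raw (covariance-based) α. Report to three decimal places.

Σσ²ᵢ = 1.381² + 1.031² + 1.275² = 4.5957
Covariances σ_ij = r_ij · s_i · s_j:
  σ(Item 1,Item 2) = 0.388 × 1.381 × 1.031 = 0.5524
  σ(Item 1,Item 3) = 0.244 × 1.381 × 1.275 = 0.4296
  σ(Item 2,Item 3) = 0.547 × 1.031 × 1.275 = 0.7190
σ²_T = Σσ²ᵢ + 2·Σσ_ij = 4.5957 + 2 × 1.7010 = 7.9977
α = (3/2)·(1 − 4.5957/7.9977) = 0.638

α = 0.638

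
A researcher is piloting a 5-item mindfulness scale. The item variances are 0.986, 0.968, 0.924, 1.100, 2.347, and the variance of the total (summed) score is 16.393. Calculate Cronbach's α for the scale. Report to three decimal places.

Σσᵢ² = 0.986 + 0.968 + 0.924 + 1.100 + 2.347 = 6.325
α = (k/(k−1))·(1 − Σσᵢ²/σ²_total) = (5/4)·(1 − 6.325/16.393) = 0.768

α = 0.768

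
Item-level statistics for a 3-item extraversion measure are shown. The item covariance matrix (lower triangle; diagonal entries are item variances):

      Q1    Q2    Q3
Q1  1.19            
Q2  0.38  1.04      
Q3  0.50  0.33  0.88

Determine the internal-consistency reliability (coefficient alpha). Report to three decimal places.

ΣVar(i) = 1.19 + 1.04 + 0.88 = 3.11
Σ_{i<j} σ_ij = 1.21
σ²_T = 3.11 + 2 × 1.21 = 5.53
α = (k/(k−1))·(1 − ΣVar(i)/σ²_T) = (3/2)·(1 − 3.11/5.53) = 0.656

coefficient alpha = 0.656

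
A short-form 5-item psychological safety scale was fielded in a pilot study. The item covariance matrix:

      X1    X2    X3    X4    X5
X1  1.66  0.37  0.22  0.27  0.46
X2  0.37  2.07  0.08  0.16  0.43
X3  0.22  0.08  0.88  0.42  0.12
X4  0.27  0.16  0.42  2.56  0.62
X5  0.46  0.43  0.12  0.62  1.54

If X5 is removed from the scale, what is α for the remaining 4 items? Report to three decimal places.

α = 0.397

Remaining items: X1, X2, X3, X4 (k = 4).
ΣVar(i) = 1.66 + 2.07 + 0.88 + 2.56 = 7.17
σ²_total = 7.17 + 2 × 1.52 = 10.21
α (item deleted) = (4/3)·(1 − 7.17/10.21) = 0.397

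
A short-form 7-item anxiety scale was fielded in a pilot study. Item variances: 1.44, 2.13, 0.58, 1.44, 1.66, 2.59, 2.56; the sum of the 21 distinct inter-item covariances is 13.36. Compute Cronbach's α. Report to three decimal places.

Σσᵢ² = 1.44 + 2.13 + 0.58 + 1.44 + 1.66 + 2.59 + 2.56 = 12.40
Sum of distinct covariances = 13.36
σ²_total = Σσᵢ² + 2·Σcov = 12.40 + 2 × 13.36 = 39.12
α = (7/6)·(1 − 12.40/39.12) = 0.797

Cronbach's α = 0.797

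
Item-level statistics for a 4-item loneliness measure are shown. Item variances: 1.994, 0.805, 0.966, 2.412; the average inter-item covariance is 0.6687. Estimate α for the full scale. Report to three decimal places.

α = 0.753

ΣVar(i) = 1.994 + 0.805 + 0.966 + 2.412 = 6.177
Sum of the 6 distinct covariances = 6 × 0.6687 = 4.0122
σ²_total = ΣVar(i) + 2·Σcov = 6.177 + 2 × 4.0122 = 14.2014
α = (4/3)·(1 − 6.177/14.2014) = 0.753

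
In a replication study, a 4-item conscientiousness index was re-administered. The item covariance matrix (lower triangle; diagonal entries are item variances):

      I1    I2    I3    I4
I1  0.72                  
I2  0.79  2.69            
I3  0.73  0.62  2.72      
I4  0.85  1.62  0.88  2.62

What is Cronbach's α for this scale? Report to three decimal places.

Σσ²ᵢ = 0.72 + 2.69 + 2.72 + 2.62 = 8.75
Sum of the distinct covariances = 5.49
σ²_total = 8.75 + 2 × 5.49 = 19.73
α = (k/(k−1))·(1 − Σσ²ᵢ/σ²_total) = (4/3)·(1 − 8.75/19.73) = 0.742

α = 0.742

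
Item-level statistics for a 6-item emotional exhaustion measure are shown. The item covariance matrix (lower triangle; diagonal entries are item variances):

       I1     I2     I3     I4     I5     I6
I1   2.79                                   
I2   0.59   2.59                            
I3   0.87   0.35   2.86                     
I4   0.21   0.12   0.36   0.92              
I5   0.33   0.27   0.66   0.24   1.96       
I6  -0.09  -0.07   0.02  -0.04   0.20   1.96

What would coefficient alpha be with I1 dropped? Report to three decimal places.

Remaining items: I2, I3, I4, I5, I6 (k = 5).
sum of item variances = 2.59 + 2.86 + 0.92 + 1.96 + 1.96 = 10.29
σ²_T = 10.29 + 2 × 2.11 = 14.51
α (item deleted) = (5/4)·(1 − 10.29/14.51) = 0.364

coefficient alpha = 0.364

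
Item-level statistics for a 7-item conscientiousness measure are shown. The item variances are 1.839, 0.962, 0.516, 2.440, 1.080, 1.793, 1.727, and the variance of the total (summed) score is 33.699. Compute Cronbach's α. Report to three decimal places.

Σσ²ᵢ = 1.839 + 0.962 + 0.516 + 2.440 + 1.080 + 1.793 + 1.727 = 10.357
α = (k/(k−1))·(1 − Σσ²ᵢ/Var(T)) = (7/6)·(1 − 10.357/33.699) = 0.808

Cronbach's α = 0.808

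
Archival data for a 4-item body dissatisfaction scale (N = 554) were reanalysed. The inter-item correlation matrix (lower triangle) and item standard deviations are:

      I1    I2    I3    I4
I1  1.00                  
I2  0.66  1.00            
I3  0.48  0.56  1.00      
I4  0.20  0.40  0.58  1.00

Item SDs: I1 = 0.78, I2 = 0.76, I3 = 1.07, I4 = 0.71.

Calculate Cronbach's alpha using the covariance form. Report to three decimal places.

α = 0.783

Σσ²ᵢ = 0.78² + 0.76² + 1.07² + 0.71² = 2.8350
Covariances σ_ij = r_ij · s_i · s_j:
  σ(I1,I2) = 0.66 × 0.78 × 0.76 = 0.3912
  σ(I1,I3) = 0.48 × 0.78 × 1.07 = 0.4006
  σ(I1,I4) = 0.20 × 0.78 × 0.71 = 0.1108
  σ(I2,I3) = 0.56 × 0.76 × 1.07 = 0.4554
  σ(I2,I4) = 0.40 × 0.76 × 0.71 = 0.2158
  σ(I3,I4) = 0.58 × 1.07 × 0.71 = 0.4406
σ²_T = Σσ²ᵢ + 2·Σσ_ij = 2.8350 + 2 × 2.0144 = 6.8638
α = (4/3)·(1 − 2.8350/6.8638) = 0.783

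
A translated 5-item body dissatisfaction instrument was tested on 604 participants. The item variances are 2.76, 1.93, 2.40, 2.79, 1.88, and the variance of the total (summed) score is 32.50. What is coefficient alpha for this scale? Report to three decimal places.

α = 0.798

Σσᵢ² = 2.76 + 1.93 + 2.40 + 2.79 + 1.88 = 11.76
α = (k/(k−1))·(1 − Σσᵢ²/σ²_T) = (5/4)·(1 − 11.76/32.50) = 0.798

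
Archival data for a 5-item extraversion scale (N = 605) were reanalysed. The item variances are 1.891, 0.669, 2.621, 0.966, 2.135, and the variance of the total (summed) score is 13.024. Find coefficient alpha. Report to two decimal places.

α = 0.46

sum of item variances = 1.891 + 0.669 + 2.621 + 0.966 + 2.135 = 8.282
α = (k/(k−1))·(1 − sum of item variances/σ²_total) = (5/4)·(1 − 8.282/13.024) = 0.46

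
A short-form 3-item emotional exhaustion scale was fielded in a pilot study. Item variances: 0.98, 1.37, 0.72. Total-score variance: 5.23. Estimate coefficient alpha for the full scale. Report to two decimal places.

α = 0.62

Σσᵢ² = 0.98 + 1.37 + 0.72 = 3.07
α = (k/(k−1))·(1 − Σσᵢ²/total variance) = (3/2)·(1 − 3.07/5.23) = 0.62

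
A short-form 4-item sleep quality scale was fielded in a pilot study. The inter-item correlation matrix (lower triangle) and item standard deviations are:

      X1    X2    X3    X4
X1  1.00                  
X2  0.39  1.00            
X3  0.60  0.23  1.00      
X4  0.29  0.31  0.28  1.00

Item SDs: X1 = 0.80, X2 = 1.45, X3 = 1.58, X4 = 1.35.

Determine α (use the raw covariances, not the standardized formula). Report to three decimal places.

Σσ²ᵢ = 0.80² + 1.45² + 1.58² + 1.35² = 7.0614
Covariances σ_ij = r_ij · s_i · s_j:
  σ(X1,X2) = 0.39 × 0.80 × 1.45 = 0.4524
  σ(X1,X3) = 0.60 × 0.80 × 1.58 = 0.7584
  σ(X1,X4) = 0.29 × 0.80 × 1.35 = 0.3132
  σ(X2,X3) = 0.23 × 1.45 × 1.58 = 0.5269
  σ(X2,X4) = 0.31 × 1.45 × 1.35 = 0.6068
  σ(X3,X4) = 0.28 × 1.58 × 1.35 = 0.5972
σ²_T = Σσ²ᵢ + 2·Σσ_ij = 7.0614 + 2 × 3.2549 = 13.5712
α = (4/3)·(1 − 7.0614/13.5712) = 0.640

α = 0.640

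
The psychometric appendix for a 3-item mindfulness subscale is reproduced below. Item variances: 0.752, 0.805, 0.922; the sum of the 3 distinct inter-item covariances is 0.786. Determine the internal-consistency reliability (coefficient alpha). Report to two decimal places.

Σσᵢ² = 0.752 + 0.805 + 0.922 = 2.479
Sum of distinct covariances = 0.786
σ²_total = Σσᵢ² + 2·Σcov = 2.479 + 2 × 0.786 = 4.051
α = (3/2)·(1 − 2.479/4.051) = 0.58

coefficient alpha = 0.58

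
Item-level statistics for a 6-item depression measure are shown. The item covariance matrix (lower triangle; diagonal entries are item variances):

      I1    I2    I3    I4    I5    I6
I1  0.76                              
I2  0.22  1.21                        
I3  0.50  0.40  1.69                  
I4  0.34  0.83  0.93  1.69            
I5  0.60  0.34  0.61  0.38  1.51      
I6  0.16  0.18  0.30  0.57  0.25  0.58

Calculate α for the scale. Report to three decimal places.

sum of item variances = 0.76 + 1.21 + 1.69 + 1.69 + 1.51 + 0.58 = 7.44
Sum of the distinct covariances = 6.61
total variance = 7.44 + 2 × 6.61 = 20.66
α = (k/(k−1))·(1 − sum of item variances/total variance) = (6/5)·(1 − 7.44/20.66) = 0.768

α = 0.768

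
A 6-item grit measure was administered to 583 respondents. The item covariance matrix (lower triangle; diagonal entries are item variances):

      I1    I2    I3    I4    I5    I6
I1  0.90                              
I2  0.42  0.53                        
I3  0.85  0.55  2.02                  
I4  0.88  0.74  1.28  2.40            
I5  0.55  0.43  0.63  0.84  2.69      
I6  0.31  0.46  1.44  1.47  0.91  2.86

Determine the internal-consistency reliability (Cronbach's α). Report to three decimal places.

Cronbach's α = 0.808

sum of item variances = 0.90 + 0.53 + 2.02 + 2.40 + 2.69 + 2.86 = 11.40
Sum of off-diagonal covariances = 11.76
Var(T) = 11.40 + 2 × 11.76 = 34.92
α = (k/(k−1))·(1 − sum of item variances/Var(T)) = (6/5)·(1 − 11.40/34.92) = 0.808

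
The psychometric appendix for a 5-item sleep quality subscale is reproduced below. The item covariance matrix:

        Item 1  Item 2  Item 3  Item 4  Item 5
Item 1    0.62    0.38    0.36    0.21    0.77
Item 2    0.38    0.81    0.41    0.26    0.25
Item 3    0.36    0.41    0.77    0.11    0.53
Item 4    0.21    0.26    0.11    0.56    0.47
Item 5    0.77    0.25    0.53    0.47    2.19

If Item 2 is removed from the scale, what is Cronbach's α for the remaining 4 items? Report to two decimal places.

α = 0.72

Remaining items: Item 1, Item 3, Item 4, Item 5 (k = 4).
Σσᵢ² = 0.62 + 0.77 + 0.56 + 2.19 = 4.14
σ²_T = 4.14 + 2 × 2.45 = 9.04
α (item deleted) = (4/3)·(1 − 4.14/9.04) = 0.72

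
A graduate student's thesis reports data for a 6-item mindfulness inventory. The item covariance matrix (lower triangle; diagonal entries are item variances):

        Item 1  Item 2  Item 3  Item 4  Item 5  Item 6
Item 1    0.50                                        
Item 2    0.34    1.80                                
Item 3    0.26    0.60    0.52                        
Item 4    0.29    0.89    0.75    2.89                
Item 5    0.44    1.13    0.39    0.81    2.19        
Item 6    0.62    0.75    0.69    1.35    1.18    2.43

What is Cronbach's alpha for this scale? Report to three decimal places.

Cronbach's alpha = 0.804

ΣVar(i) = 0.50 + 1.80 + 0.52 + 2.89 + 2.19 + 2.43 = 10.33
Σ_{i<j} σ_ij = 10.49
Var(T) = 10.33 + 2 × 10.49 = 31.31
α = (k/(k−1))·(1 − ΣVar(i)/Var(T)) = (6/5)·(1 − 10.33/31.31) = 0.804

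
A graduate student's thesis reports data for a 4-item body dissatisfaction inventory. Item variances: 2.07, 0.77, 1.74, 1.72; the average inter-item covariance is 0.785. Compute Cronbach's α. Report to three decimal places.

Cronbach's α = 0.799

Σσᵢ² = 2.07 + 0.77 + 1.74 + 1.72 = 6.30
Sum of the 6 distinct covariances = 6 × 0.785 = 4.710
σ²_T = Σσᵢ² + 2·Σcov = 6.30 + 2 × 4.710 = 15.720
α = (4/3)·(1 − 6.30/15.720) = 0.799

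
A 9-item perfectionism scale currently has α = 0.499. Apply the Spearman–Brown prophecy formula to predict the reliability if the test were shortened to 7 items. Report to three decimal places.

Length factor m = 7/9 = 0.7778
α' = m·α / (1 − (1−m)·α)
   = 7/9 × 0.499 / (1 − (1 − 7/9) × 0.499)
   = 0.3881 / 0.8891 = 0.437

predicted reliability = 0.437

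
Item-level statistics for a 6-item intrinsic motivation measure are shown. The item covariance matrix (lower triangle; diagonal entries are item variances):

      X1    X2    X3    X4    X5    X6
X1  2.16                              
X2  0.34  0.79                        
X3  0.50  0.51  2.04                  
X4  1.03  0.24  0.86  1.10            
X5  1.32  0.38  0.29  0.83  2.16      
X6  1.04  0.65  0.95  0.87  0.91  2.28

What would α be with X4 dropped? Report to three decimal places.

Remaining items: X1, X2, X3, X5, X6 (k = 5).
sum of item variances = 2.16 + 0.79 + 2.04 + 2.16 + 2.28 = 9.43
Var(T) = 9.43 + 2 × 6.89 = 23.21
α (item deleted) = (5/4)·(1 − 9.43/23.21) = 0.742

α = 0.742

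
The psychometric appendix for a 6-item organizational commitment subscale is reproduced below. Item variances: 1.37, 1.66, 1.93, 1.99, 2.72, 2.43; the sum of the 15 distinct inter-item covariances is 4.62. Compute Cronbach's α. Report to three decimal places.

ΣVar(i) = 1.37 + 1.66 + 1.93 + 1.99 + 2.72 + 2.43 = 12.10
Sum of distinct covariances = 4.62
σ²_T = ΣVar(i) + 2·Σcov = 12.10 + 2 × 4.62 = 21.34
α = (6/5)·(1 − 12.10/21.34) = 0.520

α = 0.520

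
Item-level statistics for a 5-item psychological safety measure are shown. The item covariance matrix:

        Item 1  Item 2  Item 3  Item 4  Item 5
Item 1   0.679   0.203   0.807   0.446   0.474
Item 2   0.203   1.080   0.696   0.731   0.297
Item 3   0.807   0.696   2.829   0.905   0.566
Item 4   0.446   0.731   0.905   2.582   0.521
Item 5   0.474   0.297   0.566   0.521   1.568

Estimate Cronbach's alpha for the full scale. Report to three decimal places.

α = 0.705

sum of item variances = 0.679 + 1.080 + 2.829 + 2.582 + 1.568 = 8.738
Sum of off-diagonal covariances = 5.646
σ²_total = 8.738 + 2 × 5.646 = 20.030
α = (k/(k−1))·(1 − sum of item variances/σ²_total) = (5/4)·(1 − 8.738/20.030) = 0.705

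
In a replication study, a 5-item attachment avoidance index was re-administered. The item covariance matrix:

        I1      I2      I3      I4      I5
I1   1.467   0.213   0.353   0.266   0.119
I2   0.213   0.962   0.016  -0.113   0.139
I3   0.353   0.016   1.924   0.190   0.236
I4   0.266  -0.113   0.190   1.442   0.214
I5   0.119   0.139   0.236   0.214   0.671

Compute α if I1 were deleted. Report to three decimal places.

Remaining items: I2, I3, I4, I5 (k = 4).
Σσᵢ² = 0.962 + 1.924 + 1.442 + 0.671 = 4.999
σ²_T = 4.999 + 2 × 0.682 = 6.363
α (item deleted) = (4/3)·(1 − 4.999/6.363) = 0.286

α = 0.286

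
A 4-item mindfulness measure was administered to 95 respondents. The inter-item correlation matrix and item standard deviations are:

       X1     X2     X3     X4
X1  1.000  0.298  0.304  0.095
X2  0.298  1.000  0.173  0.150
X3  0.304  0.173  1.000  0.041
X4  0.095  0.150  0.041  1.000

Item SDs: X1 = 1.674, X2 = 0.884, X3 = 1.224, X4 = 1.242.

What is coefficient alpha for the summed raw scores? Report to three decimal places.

Σσ²ᵢ = 1.674² + 0.884² + 1.224² + 1.242² = 6.6245
Covariances σ_ij = r_ij · s_i · s_j:
  σ(X1,X2) = 0.298 × 1.674 × 0.884 = 0.4410
  σ(X1,X3) = 0.304 × 1.674 × 1.224 = 0.6229
  σ(X1,X4) = 0.095 × 1.674 × 1.242 = 0.1975
  σ(X2,X3) = 0.173 × 0.884 × 1.224 = 0.1872
  σ(X2,X4) = 0.150 × 0.884 × 1.242 = 0.1647
  σ(X3,X4) = 0.041 × 1.224 × 1.242 = 0.0623
σ²_T = Σσ²ᵢ + 2·Σσ_ij = 6.6245 + 2 × 1.6756 = 9.9757
α = (4/3)·(1 − 6.6245/9.9757) = 0.448

coefficient alpha = 0.448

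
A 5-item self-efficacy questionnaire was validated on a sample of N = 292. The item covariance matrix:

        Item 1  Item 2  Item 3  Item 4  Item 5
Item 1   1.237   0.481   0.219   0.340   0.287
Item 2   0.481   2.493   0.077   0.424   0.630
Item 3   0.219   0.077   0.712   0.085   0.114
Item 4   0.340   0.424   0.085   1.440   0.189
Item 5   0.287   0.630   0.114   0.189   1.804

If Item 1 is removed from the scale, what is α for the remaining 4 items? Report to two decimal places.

α = 0.43

Remaining items: Item 2, Item 3, Item 4, Item 5 (k = 4).
sum of item variances = 2.493 + 0.712 + 1.440 + 1.804 = 6.449
σ²_total = 6.449 + 2 × 1.519 = 9.487
α (item deleted) = (4/3)·(1 − 6.449/9.487) = 0.43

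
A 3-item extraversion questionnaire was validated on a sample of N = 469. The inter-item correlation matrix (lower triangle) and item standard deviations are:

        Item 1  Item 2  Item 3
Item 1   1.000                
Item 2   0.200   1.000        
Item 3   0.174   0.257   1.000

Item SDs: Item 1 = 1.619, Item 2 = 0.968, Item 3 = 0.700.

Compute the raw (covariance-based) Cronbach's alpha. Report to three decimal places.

Cronbach's alpha = 0.379

Σσ²ᵢ = 1.619² + 0.968² + 0.700² = 4.0482
Covariances σ_ij = r_ij · s_i · s_j:
  σ(Item 1,Item 2) = 0.200 × 1.619 × 0.968 = 0.3134
  σ(Item 1,Item 3) = 0.174 × 1.619 × 0.700 = 0.1972
  σ(Item 2,Item 3) = 0.257 × 0.968 × 0.700 = 0.1741
σ²_T = Σσ²ᵢ + 2·Σσ_ij = 4.0482 + 2 × 0.6847 = 5.4176
α = (3/2)·(1 − 4.0482/5.4176) = 0.379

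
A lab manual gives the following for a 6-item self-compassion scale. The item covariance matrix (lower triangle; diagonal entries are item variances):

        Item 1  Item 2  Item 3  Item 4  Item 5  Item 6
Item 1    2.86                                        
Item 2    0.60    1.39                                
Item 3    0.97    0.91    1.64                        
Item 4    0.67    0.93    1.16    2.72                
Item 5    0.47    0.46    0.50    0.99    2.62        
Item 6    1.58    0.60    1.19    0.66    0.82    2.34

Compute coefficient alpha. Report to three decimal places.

α = 0.778

Σσᵢ² = 2.86 + 1.39 + 1.64 + 2.72 + 2.62 + 2.34 = 13.57
Σ_{i<j} σ_ij = 12.51
total variance = 13.57 + 2 × 12.51 = 38.59
α = (k/(k−1))·(1 − Σσᵢ²/total variance) = (6/5)·(1 − 13.57/38.59) = 0.778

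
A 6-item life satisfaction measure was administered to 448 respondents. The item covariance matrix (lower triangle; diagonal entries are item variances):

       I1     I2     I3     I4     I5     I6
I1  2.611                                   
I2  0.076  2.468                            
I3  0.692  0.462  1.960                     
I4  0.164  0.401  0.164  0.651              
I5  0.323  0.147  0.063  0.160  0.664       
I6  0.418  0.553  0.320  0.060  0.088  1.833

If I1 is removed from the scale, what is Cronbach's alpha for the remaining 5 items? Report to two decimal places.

α = 0.49

Remaining items: I2, I3, I4, I5, I6 (k = 5).
Σσ²ᵢ = 2.468 + 1.960 + 0.651 + 0.664 + 1.833 = 7.576
total variance = 7.576 + 2 × 2.418 = 12.412
α (item deleted) = (5/4)·(1 − 7.576/12.412) = 0.49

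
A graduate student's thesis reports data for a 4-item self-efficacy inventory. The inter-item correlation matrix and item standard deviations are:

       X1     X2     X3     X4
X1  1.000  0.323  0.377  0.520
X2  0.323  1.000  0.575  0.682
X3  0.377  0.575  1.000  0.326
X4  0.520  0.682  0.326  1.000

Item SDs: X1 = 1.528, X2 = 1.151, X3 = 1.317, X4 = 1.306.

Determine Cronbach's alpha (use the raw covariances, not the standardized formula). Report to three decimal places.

Cronbach's alpha = 0.768

Σσ²ᵢ = 1.528² + 1.151² + 1.317² + 1.306² = 7.0997
Covariances σ_ij = r_ij · s_i · s_j:
  σ(X1,X2) = 0.323 × 1.528 × 1.151 = 0.5681
  σ(X1,X3) = 0.377 × 1.528 × 1.317 = 0.7587
  σ(X1,X4) = 0.520 × 1.528 × 1.306 = 1.0377
  σ(X2,X3) = 0.575 × 1.151 × 1.317 = 0.8716
  σ(X2,X4) = 0.682 × 1.151 × 1.306 = 1.0252
  σ(X3,X4) = 0.326 × 1.317 × 1.306 = 0.5607
σ²_T = Σσ²ᵢ + 2·Σσ_ij = 7.0997 + 2 × 4.8220 = 16.7437
α = (4/3)·(1 − 7.0997/16.7437) = 0.768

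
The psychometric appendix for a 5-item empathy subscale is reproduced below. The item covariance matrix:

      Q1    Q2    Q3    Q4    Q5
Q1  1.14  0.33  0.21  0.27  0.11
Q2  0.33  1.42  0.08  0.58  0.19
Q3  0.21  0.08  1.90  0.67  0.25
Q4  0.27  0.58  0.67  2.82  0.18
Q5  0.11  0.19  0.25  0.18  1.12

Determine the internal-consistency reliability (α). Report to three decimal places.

α = 0.507

Σσᵢ² = 1.14 + 1.42 + 1.90 + 2.82 + 1.12 = 8.40
Sum of off-diagonal covariances = 2.87
σ²_total = 8.40 + 2 × 2.87 = 14.14
α = (k/(k−1))·(1 − Σσᵢ²/σ²_total) = (5/4)·(1 − 8.40/14.14) = 0.507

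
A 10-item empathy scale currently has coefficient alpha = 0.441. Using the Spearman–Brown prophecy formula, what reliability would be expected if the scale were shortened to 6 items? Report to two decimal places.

Length factor m = 6/10 = 0.6000
α' = m·α / (1 − (1−m)·α)
   = 6/10 × 0.441 / (1 − (1 − 6/10) × 0.441)
   = 0.2646 / 0.8236 = 0.32

predicted reliability = 0.32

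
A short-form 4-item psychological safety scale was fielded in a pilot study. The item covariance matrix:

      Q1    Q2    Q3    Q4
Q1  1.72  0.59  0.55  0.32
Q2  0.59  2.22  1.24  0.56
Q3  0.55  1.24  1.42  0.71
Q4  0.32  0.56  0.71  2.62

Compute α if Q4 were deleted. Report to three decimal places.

Remaining items: Q1, Q2, Q3 (k = 3).
Σσᵢ² = 1.72 + 2.22 + 1.42 = 5.36
Var(T) = 5.36 + 2 × 2.38 = 10.12
α (item deleted) = (3/2)·(1 − 5.36/10.12) = 0.706

α = 0.706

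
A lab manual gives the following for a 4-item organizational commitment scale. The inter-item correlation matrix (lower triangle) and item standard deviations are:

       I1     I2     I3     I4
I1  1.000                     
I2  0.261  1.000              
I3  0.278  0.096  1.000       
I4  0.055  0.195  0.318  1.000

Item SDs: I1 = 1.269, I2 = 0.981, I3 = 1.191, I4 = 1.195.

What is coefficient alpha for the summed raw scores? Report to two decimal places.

α = 0.50

Σσ²ᵢ = 1.269² + 0.981² + 1.191² + 1.195² = 5.4192
Covariances σ_ij = r_ij · s_i · s_j:
  σ(I1,I2) = 0.261 × 1.269 × 0.981 = 0.3249
  σ(I1,I3) = 0.278 × 1.269 × 1.191 = 0.4202
  σ(I1,I4) = 0.055 × 1.269 × 1.195 = 0.0834
  σ(I2,I3) = 0.096 × 0.981 × 1.191 = 0.1122
  σ(I2,I4) = 0.195 × 0.981 × 1.195 = 0.2286
  σ(I3,I4) = 0.318 × 1.191 × 1.195 = 0.4526
σ²_T = Σσ²ᵢ + 2·Σσ_ij = 5.4192 + 2 × 1.6219 = 8.6630
α = (4/3)·(1 − 5.4192/8.6630) = 0.50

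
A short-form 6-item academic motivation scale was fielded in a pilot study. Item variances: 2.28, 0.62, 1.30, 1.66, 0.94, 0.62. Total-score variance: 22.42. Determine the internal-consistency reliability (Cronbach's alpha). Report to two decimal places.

Cronbach's alpha = 0.80

ΣVar(i) = 2.28 + 0.62 + 1.30 + 1.66 + 0.94 + 0.62 = 7.42
α = (k/(k−1))·(1 − ΣVar(i)/Var(T)) = (6/5)·(1 − 7.42/22.42) = 0.80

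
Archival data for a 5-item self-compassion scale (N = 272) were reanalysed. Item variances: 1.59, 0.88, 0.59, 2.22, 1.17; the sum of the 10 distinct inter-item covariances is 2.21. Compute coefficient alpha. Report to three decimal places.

α = 0.508

sum of item variances = 1.59 + 0.88 + 0.59 + 2.22 + 1.17 = 6.45
Sum of distinct covariances = 2.21
Var(T) = sum of item variances + 2·Σcov = 6.45 + 2 × 2.21 = 10.87
α = (5/4)·(1 − 6.45/10.87) = 0.508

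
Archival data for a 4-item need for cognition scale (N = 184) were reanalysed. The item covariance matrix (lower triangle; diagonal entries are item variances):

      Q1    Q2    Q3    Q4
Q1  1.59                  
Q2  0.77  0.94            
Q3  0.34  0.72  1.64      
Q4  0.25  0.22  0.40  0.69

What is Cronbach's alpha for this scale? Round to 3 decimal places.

Cronbach's alpha = 0.702

Σσᵢ² = 1.59 + 0.94 + 1.64 + 0.69 = 4.86
Sum of off-diagonal covariances = 2.70
total variance = 4.86 + 2 × 2.70 = 10.26
α = (k/(k−1))·(1 − Σσᵢ²/total variance) = (4/3)·(1 − 4.86/10.26) = 0.702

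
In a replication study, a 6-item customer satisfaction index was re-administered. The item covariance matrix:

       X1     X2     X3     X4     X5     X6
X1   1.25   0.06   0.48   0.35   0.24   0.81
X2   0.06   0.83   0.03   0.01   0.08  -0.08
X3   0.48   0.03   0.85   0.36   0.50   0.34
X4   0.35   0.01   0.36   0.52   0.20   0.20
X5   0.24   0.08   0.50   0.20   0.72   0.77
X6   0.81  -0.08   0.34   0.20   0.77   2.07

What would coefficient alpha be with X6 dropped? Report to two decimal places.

coefficient alpha = 0.66

Remaining items: X1, X2, X3, X4, X5 (k = 5).
ΣVar(i) = 1.25 + 0.83 + 0.85 + 0.52 + 0.72 = 4.17
Var(T) = 4.17 + 2 × 2.31 = 8.79
α (item deleted) = (5/4)·(1 − 4.17/8.79) = 0.66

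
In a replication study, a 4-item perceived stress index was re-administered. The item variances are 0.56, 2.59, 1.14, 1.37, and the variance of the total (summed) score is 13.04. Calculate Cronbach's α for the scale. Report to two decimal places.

ΣVar(i) = 0.56 + 2.59 + 1.14 + 1.37 = 5.66
α = (k/(k−1))·(1 − ΣVar(i)/Var(T)) = (4/3)·(1 − 5.66/13.04) = 0.75

α = 0.75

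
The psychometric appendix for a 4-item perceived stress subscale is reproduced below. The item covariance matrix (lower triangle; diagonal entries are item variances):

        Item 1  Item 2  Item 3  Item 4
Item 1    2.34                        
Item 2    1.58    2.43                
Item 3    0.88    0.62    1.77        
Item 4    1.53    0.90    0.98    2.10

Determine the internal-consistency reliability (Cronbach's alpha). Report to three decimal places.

ΣVar(i) = 2.34 + 2.43 + 1.77 + 2.10 = 8.64
Sum of the distinct covariances = 6.49
total variance = 8.64 + 2 × 6.49 = 21.62
α = (k/(k−1))·(1 − ΣVar(i)/total variance) = (4/3)·(1 − 8.64/21.62) = 0.800

α = 0.800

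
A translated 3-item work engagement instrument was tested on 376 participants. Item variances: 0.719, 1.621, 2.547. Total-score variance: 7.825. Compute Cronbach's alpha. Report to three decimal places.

Cronbach's alpha = 0.563

ΣVar(i) = 0.719 + 1.621 + 2.547 = 4.887
α = (k/(k−1))·(1 − ΣVar(i)/Var(T)) = (3/2)·(1 − 4.887/7.825) = 0.563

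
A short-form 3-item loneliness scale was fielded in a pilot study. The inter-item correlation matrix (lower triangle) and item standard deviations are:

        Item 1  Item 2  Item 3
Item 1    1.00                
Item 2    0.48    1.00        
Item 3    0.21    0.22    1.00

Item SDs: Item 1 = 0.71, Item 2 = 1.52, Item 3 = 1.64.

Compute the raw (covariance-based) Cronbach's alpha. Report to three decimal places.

Cronbach's alpha = 0.484

Σσ²ᵢ = 0.71² + 1.52² + 1.64² = 5.5041
Covariances σ_ij = r_ij · s_i · s_j:
  σ(Item 1,Item 2) = 0.48 × 0.71 × 1.52 = 0.5180
  σ(Item 1,Item 3) = 0.21 × 0.71 × 1.64 = 0.2445
  σ(Item 2,Item 3) = 0.22 × 1.52 × 1.64 = 0.5484
σ²_T = Σσ²ᵢ + 2·Σσ_ij = 5.5041 + 2 × 1.3109 = 8.1259
α = (3/2)·(1 − 5.5041/8.1259) = 0.484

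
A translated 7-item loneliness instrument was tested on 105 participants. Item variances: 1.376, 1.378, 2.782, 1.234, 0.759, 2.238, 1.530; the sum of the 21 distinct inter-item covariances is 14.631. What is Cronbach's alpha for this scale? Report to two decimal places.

Cronbach's alpha = 0.84

sum of item variances = 1.376 + 1.378 + 2.782 + 1.234 + 0.759 + 2.238 + 1.530 = 11.297
Sum of distinct covariances = 14.631
σ²_T = sum of item variances + 2·Σcov = 11.297 + 2 × 14.631 = 40.559
α = (7/6)·(1 − 11.297/40.559) = 0.84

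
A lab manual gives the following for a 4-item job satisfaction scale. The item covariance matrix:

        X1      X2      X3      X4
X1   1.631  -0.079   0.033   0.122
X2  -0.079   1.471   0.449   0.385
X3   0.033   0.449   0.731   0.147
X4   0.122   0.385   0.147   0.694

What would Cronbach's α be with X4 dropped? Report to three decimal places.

α = 0.261

Remaining items: X1, X2, X3 (k = 3).
sum of item variances = 1.631 + 1.471 + 0.731 = 3.833
Var(T) = 3.833 + 2 × 0.403 = 4.639
α (item deleted) = (3/2)·(1 − 3.833/4.639) = 0.261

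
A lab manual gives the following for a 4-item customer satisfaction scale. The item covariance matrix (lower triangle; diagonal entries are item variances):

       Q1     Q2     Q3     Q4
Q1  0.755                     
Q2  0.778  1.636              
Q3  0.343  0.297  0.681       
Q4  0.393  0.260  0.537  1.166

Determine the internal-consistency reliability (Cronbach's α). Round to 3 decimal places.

α = 0.736

Σσ²ᵢ = 0.755 + 1.636 + 0.681 + 1.166 = 4.238
Sum of off-diagonal covariances = 2.608
total variance = 4.238 + 2 × 2.608 = 9.454
α = (k/(k−1))·(1 − Σσ²ᵢ/total variance) = (4/3)·(1 − 4.238/9.454) = 0.736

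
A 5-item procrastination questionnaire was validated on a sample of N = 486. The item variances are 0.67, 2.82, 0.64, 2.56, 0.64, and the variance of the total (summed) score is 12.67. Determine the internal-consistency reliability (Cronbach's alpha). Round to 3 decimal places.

α = 0.527

Σσ²ᵢ = 0.67 + 2.82 + 0.64 + 2.56 + 0.64 = 7.33
α = (k/(k−1))·(1 − Σσ²ᵢ/σ²_total) = (5/4)·(1 − 7.33/12.67) = 0.527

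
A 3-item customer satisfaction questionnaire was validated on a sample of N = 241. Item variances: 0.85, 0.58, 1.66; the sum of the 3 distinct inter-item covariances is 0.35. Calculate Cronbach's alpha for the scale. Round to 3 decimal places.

α = 0.277

Σσᵢ² = 0.85 + 0.58 + 1.66 = 3.09
Sum of distinct covariances = 0.35
σ²_total = Σσᵢ² + 2·Σcov = 3.09 + 2 × 0.35 = 3.79
α = (3/2)·(1 − 3.09/3.79) = 0.277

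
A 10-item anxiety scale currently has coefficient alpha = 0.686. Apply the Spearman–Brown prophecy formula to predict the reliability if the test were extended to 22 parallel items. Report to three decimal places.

predicted reliability = 0.828

Length factor m = 22/10 = 2.2000
α' = m·α / (1 + (m−1)·α)
   = 22/10 × 0.686 / (1 + (22/10 − 1) × 0.686)
   = 1.5092 / 1.8232 = 0.828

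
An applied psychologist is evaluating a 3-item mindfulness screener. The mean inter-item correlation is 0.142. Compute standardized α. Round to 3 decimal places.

Standardized α = k·r̄ / (1 + (k−1)·r̄) = 3 × 0.142 / (1 + 2 × 0.142)
  = 0.4260 / 1.2840 = 0.332

α = 0.332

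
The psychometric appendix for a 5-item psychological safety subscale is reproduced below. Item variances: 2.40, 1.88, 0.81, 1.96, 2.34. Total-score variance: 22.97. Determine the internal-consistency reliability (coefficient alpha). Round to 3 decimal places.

ΣVar(i) = 2.40 + 1.88 + 0.81 + 1.96 + 2.34 = 9.39
α = (k/(k−1))·(1 − ΣVar(i)/σ²_T) = (5/4)·(1 − 9.39/22.97) = 0.739

α = 0.739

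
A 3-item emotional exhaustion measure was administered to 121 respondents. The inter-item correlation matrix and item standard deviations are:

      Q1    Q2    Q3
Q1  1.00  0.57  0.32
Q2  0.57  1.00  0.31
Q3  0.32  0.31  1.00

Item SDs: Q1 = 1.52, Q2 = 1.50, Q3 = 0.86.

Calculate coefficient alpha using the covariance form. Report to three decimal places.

α = 0.666

Σσ²ᵢ = 1.52² + 1.50² + 0.86² = 5.3000
Covariances σ_ij = r_ij · s_i · s_j:
  σ(Q1,Q2) = 0.57 × 1.52 × 1.50 = 1.2996
  σ(Q1,Q3) = 0.32 × 1.52 × 0.86 = 0.4183
  σ(Q2,Q3) = 0.31 × 1.50 × 0.86 = 0.3999
σ²_T = Σσ²ᵢ + 2·Σσ_ij = 5.3000 + 2 × 2.1178 = 9.5356
α = (3/2)·(1 − 5.3000/9.5356) = 0.666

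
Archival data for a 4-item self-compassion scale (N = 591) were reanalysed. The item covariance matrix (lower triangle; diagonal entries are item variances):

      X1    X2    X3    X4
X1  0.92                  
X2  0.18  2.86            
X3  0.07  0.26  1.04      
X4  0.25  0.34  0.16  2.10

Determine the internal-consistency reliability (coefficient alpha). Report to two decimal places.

Σσ²ᵢ = 0.92 + 2.86 + 1.04 + 2.10 = 6.92
Sum of the distinct covariances = 1.26
σ²_T = 6.92 + 2 × 1.26 = 9.44
α = (k/(k−1))·(1 − Σσ²ᵢ/σ²_T) = (4/3)·(1 − 6.92/9.44) = 0.36

α = 0.36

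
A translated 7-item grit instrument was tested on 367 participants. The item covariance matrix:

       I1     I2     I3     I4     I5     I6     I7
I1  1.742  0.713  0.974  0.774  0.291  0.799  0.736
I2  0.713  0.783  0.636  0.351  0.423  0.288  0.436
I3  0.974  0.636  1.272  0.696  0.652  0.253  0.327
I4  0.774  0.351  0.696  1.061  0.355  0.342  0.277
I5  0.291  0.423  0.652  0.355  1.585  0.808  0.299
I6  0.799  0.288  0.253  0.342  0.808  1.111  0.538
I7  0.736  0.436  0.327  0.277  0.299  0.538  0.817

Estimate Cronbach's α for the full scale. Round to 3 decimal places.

Σσ²ᵢ = 1.742 + 0.783 + 1.272 + 1.061 + 1.585 + 1.111 + 0.817 = 8.371
Sum of off-diagonal covariances = 10.968
σ²_total = 8.371 + 2 × 10.968 = 30.307
α = (k/(k−1))·(1 − Σσ²ᵢ/σ²_total) = (7/6)·(1 − 8.371/30.307) = 0.844

α = 0.844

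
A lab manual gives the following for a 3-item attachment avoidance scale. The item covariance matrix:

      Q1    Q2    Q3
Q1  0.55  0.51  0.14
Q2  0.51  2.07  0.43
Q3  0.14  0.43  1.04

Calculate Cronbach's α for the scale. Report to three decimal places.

Σσ²ᵢ = 0.55 + 2.07 + 1.04 = 3.66
Σ_{i<j} σ_ij = 1.08
Var(T) = 3.66 + 2 × 1.08 = 5.82
α = (k/(k−1))·(1 − Σσ²ᵢ/Var(T)) = (3/2)·(1 − 3.66/5.82) = 0.557

Cronbach's α = 0.557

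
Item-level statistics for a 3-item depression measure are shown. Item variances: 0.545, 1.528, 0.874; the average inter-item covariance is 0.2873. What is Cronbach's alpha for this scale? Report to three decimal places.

Σσᵢ² = 0.545 + 1.528 + 0.874 = 2.947
Sum of the 3 distinct covariances = 3 × 0.2873 = 0.8619
σ²_total = Σσᵢ² + 2·Σcov = 2.947 + 2 × 0.8619 = 4.6708
α = (3/2)·(1 − 2.947/4.6708) = 0.554

Cronbach's alpha = 0.554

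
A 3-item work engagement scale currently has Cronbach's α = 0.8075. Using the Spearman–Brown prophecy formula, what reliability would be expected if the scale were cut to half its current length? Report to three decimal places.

predicted reliability = 0.677

Length factor m = 1/2
α' = m·α / (1 − (1−m)·α)
   = 1/2 × 0.8075 / (1 − (1 − 1/2) × 0.8075)
   = 0.4037 / 0.5962 = 0.677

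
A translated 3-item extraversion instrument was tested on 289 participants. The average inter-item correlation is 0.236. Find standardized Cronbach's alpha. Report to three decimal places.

α = 0.481

Standardized α = k·r̄ / (1 + (k−1)·r̄) = 3 × 0.236 / (1 + 2 × 0.236)
  = 0.7080 / 1.4720 = 0.481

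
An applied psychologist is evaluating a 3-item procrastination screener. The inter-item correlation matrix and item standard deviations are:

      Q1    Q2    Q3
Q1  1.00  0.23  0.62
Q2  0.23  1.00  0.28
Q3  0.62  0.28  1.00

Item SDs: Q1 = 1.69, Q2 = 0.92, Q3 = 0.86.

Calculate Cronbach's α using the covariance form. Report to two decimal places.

Σσ²ᵢ = 1.69² + 0.92² + 0.86² = 4.4421
Covariances σ_ij = r_ij · s_i · s_j:
  σ(Q1,Q2) = 0.23 × 1.69 × 0.92 = 0.3576
  σ(Q1,Q3) = 0.62 × 1.69 × 0.86 = 0.9011
  σ(Q2,Q3) = 0.28 × 0.92 × 0.86 = 0.2215
σ²_T = Σσ²ᵢ + 2·Σσ_ij = 4.4421 + 2 × 1.4802 = 7.4025
α = (3/2)·(1 − 4.4421/7.4025) = 0.60

Cronbach's α = 0.60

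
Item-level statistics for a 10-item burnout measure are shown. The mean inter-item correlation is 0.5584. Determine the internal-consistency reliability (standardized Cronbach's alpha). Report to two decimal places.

α = 0.93

Standardized α = k·r̄ / (1 + (k−1)·r̄) = 10 × 0.5584 / (1 + 9 × 0.5584)
  = 5.5840 / 6.0256 = 0.93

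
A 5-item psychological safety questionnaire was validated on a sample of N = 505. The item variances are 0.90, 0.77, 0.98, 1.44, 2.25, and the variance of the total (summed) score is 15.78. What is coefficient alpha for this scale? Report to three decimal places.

sum of item variances = 0.90 + 0.77 + 0.98 + 1.44 + 2.25 = 6.34
α = (k/(k−1))·(1 − sum of item variances/total variance) = (5/4)·(1 − 6.34/15.78) = 0.748

coefficient alpha = 0.748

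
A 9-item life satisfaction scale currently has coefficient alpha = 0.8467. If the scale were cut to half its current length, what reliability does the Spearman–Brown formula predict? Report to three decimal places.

predicted reliability = 0.734

Length factor m = 1/2
α' = m·α / (1 − (1−m)·α)
   = 1/2 × 0.8467 / (1 − (1 − 1/2) × 0.8467)
   = 0.4234 / 0.5766 = 0.734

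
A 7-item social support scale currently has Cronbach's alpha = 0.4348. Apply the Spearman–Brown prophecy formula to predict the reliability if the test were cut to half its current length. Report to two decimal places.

Length factor m = 1/2
α' = m·α / (1 − (1−m)·α)
   = 1/2 × 0.4348 / (1 − (1 − 1/2) × 0.4348)
   = 0.2174 / 0.7826 = 0.28

predicted reliability = 0.28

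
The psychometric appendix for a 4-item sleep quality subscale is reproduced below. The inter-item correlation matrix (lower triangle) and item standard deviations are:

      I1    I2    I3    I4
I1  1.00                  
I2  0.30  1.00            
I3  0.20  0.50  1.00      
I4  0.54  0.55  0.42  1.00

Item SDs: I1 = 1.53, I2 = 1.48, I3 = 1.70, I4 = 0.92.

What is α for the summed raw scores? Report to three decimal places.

α = 0.704

Σσ²ᵢ = 1.53² + 1.48² + 1.70² + 0.92² = 8.2677
Covariances σ_ij = r_ij · s_i · s_j:
  σ(I1,I2) = 0.30 × 1.53 × 1.48 = 0.6793
  σ(I1,I3) = 0.20 × 1.53 × 1.70 = 0.5202
  σ(I1,I4) = 0.54 × 1.53 × 0.92 = 0.7601
  σ(I2,I3) = 0.50 × 1.48 × 1.70 = 1.2580
  σ(I2,I4) = 0.55 × 1.48 × 0.92 = 0.7489
  σ(I3,I4) = 0.42 × 1.70 × 0.92 = 0.6569
σ²_T = Σσ²ᵢ + 2·Σσ_ij = 8.2677 + 2 × 4.6234 = 17.5145
α = (4/3)·(1 − 8.2677/17.5145) = 0.704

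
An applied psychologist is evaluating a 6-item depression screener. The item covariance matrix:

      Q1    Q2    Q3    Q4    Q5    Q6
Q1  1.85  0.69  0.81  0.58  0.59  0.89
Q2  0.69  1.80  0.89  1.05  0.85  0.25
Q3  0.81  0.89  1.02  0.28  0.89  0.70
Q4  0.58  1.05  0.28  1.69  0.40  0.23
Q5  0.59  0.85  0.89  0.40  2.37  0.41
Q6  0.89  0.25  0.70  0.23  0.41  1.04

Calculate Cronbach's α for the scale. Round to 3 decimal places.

Σσᵢ² = 1.85 + 1.80 + 1.02 + 1.69 + 2.37 + 1.04 = 9.77
Sum of the distinct covariances = 9.51
σ²_T = 9.77 + 2 × 9.51 = 28.79
α = (k/(k−1))·(1 − Σσᵢ²/σ²_T) = (6/5)·(1 − 9.77/28.79) = 0.793

Cronbach's α = 0.793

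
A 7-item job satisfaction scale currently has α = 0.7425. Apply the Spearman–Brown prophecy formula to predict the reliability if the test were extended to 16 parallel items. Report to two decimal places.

Length factor m = 16/7 = 2.2857
α' = m·α / (1 + (m−1)·α)
   = 16/7 × 0.7425 / (1 + (16/7 − 1) × 0.7425)
   = 1.6971 / 1.9546 = 0.87

predicted reliability = 0.87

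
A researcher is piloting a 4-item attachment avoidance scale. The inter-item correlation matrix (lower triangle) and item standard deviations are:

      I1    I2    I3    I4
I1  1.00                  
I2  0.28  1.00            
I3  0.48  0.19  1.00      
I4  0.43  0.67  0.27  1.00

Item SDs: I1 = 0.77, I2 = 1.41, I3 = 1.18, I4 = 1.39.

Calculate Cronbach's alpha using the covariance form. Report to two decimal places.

Cronbach's alpha = 0.70

Σσ²ᵢ = 0.77² + 1.41² + 1.18² + 1.39² = 5.9055
Covariances σ_ij = r_ij · s_i · s_j:
  σ(I1,I2) = 0.28 × 0.77 × 1.41 = 0.3040
  σ(I1,I3) = 0.48 × 0.77 × 1.18 = 0.4361
  σ(I1,I4) = 0.43 × 0.77 × 1.39 = 0.4602
  σ(I2,I3) = 0.19 × 1.41 × 1.18 = 0.3161
  σ(I2,I4) = 0.67 × 1.41 × 1.39 = 1.3131
  σ(I3,I4) = 0.27 × 1.18 × 1.39 = 0.4429
σ²_T = Σσ²ᵢ + 2·Σσ_ij = 5.9055 + 2 × 3.2724 = 12.4503
α = (4/3)·(1 − 5.9055/12.4503) = 0.70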